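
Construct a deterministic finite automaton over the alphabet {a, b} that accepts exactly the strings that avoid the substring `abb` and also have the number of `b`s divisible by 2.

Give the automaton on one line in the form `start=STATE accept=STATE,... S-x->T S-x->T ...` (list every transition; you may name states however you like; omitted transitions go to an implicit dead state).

start=S0 accept=S0,S1,S6 S0-a->S1 S0-b->S2 S1-a->S1 S1-b->S3 S2-a->S4 S2-b->S0 S3-a->S4 S3-b->S5 S4-a->S4 S4-b->S6 S5-a->S5 S5-b->S5 S6-a->S1 S6-b->S5

Run two small machines in parallel and take their product. The first has 4 states tracking partial matches of the forbidden pattern `abb`; the second has 2 states tracking the count of `b`s modulo 2. A product state is a pair (one from each), accepting exactly when both do. Equivalent product states are then merged.
        a   b  
>* S0   S1  S2 
 * S1   S1  S3 
   S2   S4  S0 
   S3   S4  S5 
   S4   S4  S6 
   S5   S5  S5 
 * S6   S1  S5 
(> = start, * = accepting)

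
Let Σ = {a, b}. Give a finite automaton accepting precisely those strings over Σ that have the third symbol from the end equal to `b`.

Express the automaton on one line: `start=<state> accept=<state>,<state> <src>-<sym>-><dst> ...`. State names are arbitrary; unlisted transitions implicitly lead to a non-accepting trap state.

A DFA must remember the last 3 symbols (since which symbol is third-to-last isn't known until the input ends). Use one state per possible window of the last ≤3 symbols; accept from those whose window starts with `b`.
A 15-state machine:
          a    b  
>  s0     s1   s2 
   s1     s3   s4 
   s2     s5   s6 
   s3     s7   s8 
   s4     s9  s10 
   s5    s11  s12 
   s6    s13  s14 
   s7     s7   s8 
   s8     s9  s10 
   s9    s11  s12 
   s10   s13  s14 
 * s11    s7   s8 
 * s12    s9  s10 
 * s13   s11  s12 
 * s14   s13  s14 
(> = start, * = accepting)

start=s0 accept=s11,s12,s13,s14 s0-a->s1 s0-b->s2 s1-a->s3 s1-b->s4 s2-a->s5 s2-b->s6 s3-a->s7 s3-b->s8 s4-a->s9 s4-b->s10 s5-a->s11 s5-b->s12 s6-a->s13 s6-b->s14 s7-a->s7 s7-b->s8 s8-a->s9 s8-b->s10 s9-a->s11 s9-b->s12 s10-a->s13 s10-b->s14 s11-a->s7 s11-b->s8 s12-a->s9 s12-b->s10 s13-a->s11 s13-b->s12 s14-a->s13 s14-b->s14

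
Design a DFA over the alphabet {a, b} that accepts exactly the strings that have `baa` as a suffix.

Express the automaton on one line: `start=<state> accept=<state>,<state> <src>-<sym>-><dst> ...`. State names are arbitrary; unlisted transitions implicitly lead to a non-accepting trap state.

start=q0 accept=q3 q0-a->q0 q0-b->q1 q1-a->q2 q1-b->q1 q2-a->q3 q2-b->q1 q3-a->q0 q3-b->q1

Let each state record the length of the longest suffix of the input read so far that is also a prefix of `baa`. q1 means the last symbol is `b`; q2 means the last 2 symbols are `ba`; q3 means the last 3 symbols are `baa`. Accept only at q3, where the string currently ends in `baa`.
A 4-state machine:
        a   b  
>  q0   q0  q1 
   q1   q2  q1 
   q2   q3  q1 
 * q3   q0  q1 
(> = start, * = accepting)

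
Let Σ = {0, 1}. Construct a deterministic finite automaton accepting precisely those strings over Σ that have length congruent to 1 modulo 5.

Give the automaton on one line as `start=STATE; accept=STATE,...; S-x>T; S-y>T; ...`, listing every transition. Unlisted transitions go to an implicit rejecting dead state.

Count input length modulo 5: every symbol advances one step around the cycle s0 → s1 → s2 → s3 → s4 → s0. Accept at s1.
5 states suffice.
        0   1  
>  s0   s1  s1 
 * s1   s2  s2 
   s2   s3  s3 
   s3   s4  s4 
   s4   s0  s0 
(> = start, * = accepting)

start=s0; accept=s1; s0-0>s1; s0-1>s1; s1-0>s2; s1-1>s2; s2-0>s3; s2-1>s3; s3-0>s4; s3-1>s4; s4-0>s0; s4-1>s0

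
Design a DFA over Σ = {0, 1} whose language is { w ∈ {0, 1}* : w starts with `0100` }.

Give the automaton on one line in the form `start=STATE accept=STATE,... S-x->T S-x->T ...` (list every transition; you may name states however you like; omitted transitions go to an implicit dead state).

start=q0 accept=q4 q0-0->q1 q0-1->q5 q1-0->q5 q1-1->q2 q2-0->q3 q2-1->q5 q3-0->q4 q3-1->q5 q4-0->q4 q4-1->q4 q5-0->q5 q5-1->q5

Check the first 4 symbols one by one: q0 through q3 record how many have matched `0100` so far; any wrong symbol goes to the dead state q5. After all 4 match we enter the accepting sink q4.
        0   1  
>  q0   q1  q5 
   q1   q5  q2 
   q2   q3  q5 
   q3   q4  q5 
 * q4   q4  q4 
   q5   q5  q5 
(> = start, * = accepting)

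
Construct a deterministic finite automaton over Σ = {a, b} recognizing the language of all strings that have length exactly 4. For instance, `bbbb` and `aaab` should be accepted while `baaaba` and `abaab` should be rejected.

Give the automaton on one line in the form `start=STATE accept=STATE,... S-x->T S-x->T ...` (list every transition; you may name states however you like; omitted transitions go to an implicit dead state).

We only need to distinguish lengths 0, 1, …, 4, and '>4'. Chain s0 → s1 → s2 → s3 → s4 → s5 on every symbol, with s5 looping. Accepting states: {s4}.
A 6-state machine:
        a   b  
>  s0   s1  s1 
   s1   s2  s2 
   s2   s3  s3 
   s3   s4  s4 
 * s4   s5  s5 
   s5   s5  s5 
(> = start, * = accepting)

start=s0 accept=s4 s0-a->s1 s0-b->s1 s1-a->s2 s1-b->s2 s2-a->s3 s2-b->s3 s3-a->s4 s3-b->s4 s4-a->s5 s4-b->s5 s5-a->s5 s5-b->s5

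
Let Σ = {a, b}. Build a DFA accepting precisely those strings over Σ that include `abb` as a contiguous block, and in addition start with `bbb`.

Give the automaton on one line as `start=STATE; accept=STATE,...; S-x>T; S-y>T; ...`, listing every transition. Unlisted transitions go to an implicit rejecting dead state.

start=q0; accept=q7; q0-a>q1; q0-b>q2; q1-a>q1; q1-b>q1; q2-a>q1; q2-b>q3; q3-a>q1; q3-b>q4; q4-a>q5; q4-b>q4; q5-a>q5; q5-b>q6; q6-a>q5; q6-b>q7; q7-a>q7; q7-b>q7

Handle the two conditions separately and then intersect. The first has 4 states tracking whether and how much of `abb` has been seen; the second has 5 states tracking whether the input so far still matches the prefix `bbb`. A product state is a pair (one from each), accepting exactly when both do. After merging equivalent states the machine shrinks.
8 states suffice.
        a   b  
>  q0   q1  q2 
   q1   q1  q1 
   q2   q1  q3 
   q3   q1  q4 
   q4   q5  q4 
   q5   q5  q6 
   q6   q5  q7 
 * q7   q7  q7 
(> = start, * = accepting)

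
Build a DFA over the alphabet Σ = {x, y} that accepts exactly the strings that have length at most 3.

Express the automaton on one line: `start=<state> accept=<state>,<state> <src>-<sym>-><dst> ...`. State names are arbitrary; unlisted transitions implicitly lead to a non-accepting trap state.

start=q0 accept=q0,q1,q2,q3 q0-x->q1 q0-y->q1 q1-x->q2 q1-y->q2 q2-x->q3 q2-y->q3 q3-x->q4 q3-y->q4 q4-x->q4 q4-y->q4

Count input length up to 4: every symbol moves from q0 toward q4, which means 'more than 3' and absorbs. Accept from {q0, q1, q2, q3}.
5 states suffice.
        x   y  
>* q0   q1  q1 
 * q1   q2  q2 
 * q2   q3  q3 
 * q3   q4  q4 
   q4   q4  q4 
(> = start, * = accepting)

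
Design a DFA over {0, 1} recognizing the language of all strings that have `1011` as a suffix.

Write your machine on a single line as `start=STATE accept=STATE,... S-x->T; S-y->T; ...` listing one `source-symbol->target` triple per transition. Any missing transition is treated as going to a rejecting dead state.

start=q0; accept=q4; q0-0->q0; q0-1->q1; q1-0->q2; q1-1->q1; q2-0->q0; q2-1->q3; q3-0->q2; q3-1->q4; q4-0->q2; q4-1->q1

Let each state record the length of the longest suffix of the input read so far that is also a prefix of `1011`. q1 means the last symbol is `1`; q2 means the last 2 symbols are `10`; q3 means the last 3 symbols are `101`; q4 means the last 4 symbols are `1011`. Accept only at q4, where the string currently ends in `1011`.
5 states suffice.
        0   1  
>  q0   q0  q1 
   q1   q2  q1 
   q2   q0  q3 
   q3   q2  q4 
 * q4   q2  q1 
(> = start, * = accepting)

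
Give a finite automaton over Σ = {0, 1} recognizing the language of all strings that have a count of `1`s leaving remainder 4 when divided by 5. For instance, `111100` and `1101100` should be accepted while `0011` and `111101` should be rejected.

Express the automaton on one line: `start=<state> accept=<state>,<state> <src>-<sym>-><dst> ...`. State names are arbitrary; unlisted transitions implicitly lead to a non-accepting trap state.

start=s0 accept=s4 s0-0->s0 s0-1->s1 s1-0->s1 s1-1->s2 s2-0->s2 s2-1->s3 s3-0->s3 s3-1->s4 s4-0->s4 s4-1->s0

The only thing that matters is how many `1`s have appeared, reduced mod 5. Use one state per residue: s0 for 0, …, s4 for 4. Reading `1` moves to the next residue; anything else stays put. s4 is accepting.
        0   1  
>  s0   s0  s1 
   s1   s1  s2 
   s2   s2  s3 
   s3   s3  s4 
 * s4   s4  s0 
(> = start, * = accepting)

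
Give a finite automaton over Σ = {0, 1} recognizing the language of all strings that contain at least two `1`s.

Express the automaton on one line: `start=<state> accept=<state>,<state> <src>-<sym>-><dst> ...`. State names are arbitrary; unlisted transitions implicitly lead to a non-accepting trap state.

start=q0 accept=q2,q3 q0-0->q0 q0-1->q1 q1-0->q1 q1-1->q2 q2-0->q2 q2-1->q3 q3-0->q3 q3-1->q3

Only the number of `1`s matters, and only up to 3. Make a chain q0 → q1 → q2 → q3 advanced by each `1` (with q3 absorbing); every other symbol self-loops. The accepting set is {q2, q3}.
        0   1  
>  q0   q0  q1 
   q1   q1  q2 
 * q2   q2  q3 
 * q3   q3  q3 
(> = start, * = accepting)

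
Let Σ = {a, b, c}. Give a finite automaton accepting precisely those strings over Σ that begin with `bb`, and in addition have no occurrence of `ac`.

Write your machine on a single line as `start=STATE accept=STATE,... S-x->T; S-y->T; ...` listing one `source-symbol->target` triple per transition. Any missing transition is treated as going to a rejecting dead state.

Run two small machines in parallel and take their product. One (4 states) tracks whether the input so far still matches the prefix `bb`; the other (3 states) tracks partial matches of the forbidden pattern `ac`. Each combined state is a pair, one component from each; accept when both components accept.
8 states suffice.
        a   b   c  
>  q0   q1  q2  q3 
   q1   q1  q3  q4 
   q2   q1  q5  q3 
   q3   q1  q3  q3 
   q4   q4  q4  q4 
 * q5   q6  q5  q5 
 * q6   q6  q5  q7 
   q7   q7  q7  q7 
(> = start, * = accepting)

start=q0; accept=q5,q6; q0-a->q1; q0-b->q2; q0-c->q3; q1-a->q1; q1-b->q3; q1-c->q4; q2-a->q1; q2-b->q5; q2-c->q3; q3-a->q1; q3-b->q3; q3-c->q3; q4-a->q4; q4-b->q4; q4-c->q4; q5-a->q6; q5-b->q5; q5-c->q5; q6-a->q6; q6-b->q5; q6-c->q7; q7-a->q7; q7-b->q7; q7-c->q7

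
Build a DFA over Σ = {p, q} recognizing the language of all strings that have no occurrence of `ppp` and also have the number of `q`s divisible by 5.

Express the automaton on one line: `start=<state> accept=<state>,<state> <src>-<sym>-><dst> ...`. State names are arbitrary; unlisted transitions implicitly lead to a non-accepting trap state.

start=s0 accept=s0,s1,s3 s0-p->s1 s0-q->s2 s1-p->s3 s1-q->s2 s2-p->s4 s2-q->s5 s3-p->s6 s3-q->s2 s4-p->s7 s4-q->s5 s5-p->s8 s5-q->s9 s6-p->s6 s6-q->s10 s7-p->s10 s7-q->s5 s8-p->s11 s8-q->s9 s9-p->s12 s9-q->s13 s10-p->s10 s10-q->s14 s11-p->s14 s11-q->s9 s12-p->s15 s12-q->s13 s13-p->s16 s13-q->s0 s14-p->s14 s14-q->s17 s15-p->s17 s15-q->s13 s16-p->s18 s16-q->s0 s17-p->s17 s17-q->s19 s18-p->s19 s18-q->s0 s19-p->s19 s19-q->s6

Run two small machines in parallel and take their product. One (4 states) tracks partial matches of the forbidden pattern `ppp`; the other (5 states) tracks the count of `q`s modulo 5. Each combined state is a pair, one component from each; accept when both components accept.
20 states suffice.
          p    q  
>* s0     s1   s2 
 * s1     s3   s2 
   s2     s4   s5 
 * s3     s6   s2 
   s4     s7   s5 
   s5     s8   s9 
   s6     s6  s10 
   s7    s10   s5 
   s8    s11   s9 
   s9    s12  s13 
   s10   s10  s14 
   s11   s14   s9 
   s12   s15  s13 
   s13   s16   s0 
   s14   s14  s17 
   s15   s17  s13 
   s16   s18   s0 
   s17   s17  s19 
   s18   s19   s0 
   s19   s19   s6 
(> = start, * = accepting)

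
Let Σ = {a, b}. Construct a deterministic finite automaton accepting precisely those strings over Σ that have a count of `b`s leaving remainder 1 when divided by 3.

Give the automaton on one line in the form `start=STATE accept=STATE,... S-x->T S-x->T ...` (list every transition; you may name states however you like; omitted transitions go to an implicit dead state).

start=S0 accept=S1 S0-a->S0 S0-b->S1 S1-a->S1 S1-b->S2 S2-a->S2 S2-b->S0

Keep the running count of `b`s modulo 3: each `b` advances along the cycle S0 → S1 → S2 → S0 while other symbols loop. Accept at S1.
A 3-state machine:
        a   b  
>  S0   S0  S1 
 * S1   S1  S2 
   S2   S2  S0 
(> = start, * = accepting)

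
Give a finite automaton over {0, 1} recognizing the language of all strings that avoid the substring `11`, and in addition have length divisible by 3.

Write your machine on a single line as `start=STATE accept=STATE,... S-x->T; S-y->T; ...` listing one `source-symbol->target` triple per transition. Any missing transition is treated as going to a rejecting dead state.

start=q0; accept=q0,q6; q0-0->q1; q0-1->q2; q1-0->q3; q1-1->q4; q2-0->q3; q2-1->q5; q3-0->q0; q3-1->q6; q4-0->q0; q4-1->q5; q5-0->q5; q5-1->q5; q6-0->q1; q6-1->q5

Build one automaton per condition and run them in lockstep. One (3 states) tracks partial matches of the forbidden pattern `11`; the other (3 states) tracks the input length modulo 3. Each combined state is a pair, one component from each; accept when both components accept. Equivalent product states are then merged.
With 7 states:
        0   1  
>* q0   q1  q2 
   q1   q3  q4 
   q2   q3  q5 
   q3   q0  q6 
   q4   q0  q5 
   q5   q5  q5 
 * q6   q1  q5 
(> = start, * = accepting)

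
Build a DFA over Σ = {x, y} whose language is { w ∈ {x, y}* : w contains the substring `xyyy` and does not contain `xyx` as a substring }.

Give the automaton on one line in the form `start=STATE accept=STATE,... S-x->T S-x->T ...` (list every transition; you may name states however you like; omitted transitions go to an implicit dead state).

start=q0 accept=q5,q6,q7 q0-x->q1 q0-y->q0 q1-x->q1 q1-y->q2 q2-x->q3 q2-y->q4 q3-x->q3 q3-y->q3 q4-x->q1 q4-y->q5 q5-x->q6 q5-y->q5 q6-x->q6 q6-y->q7 q7-x->q3 q7-y->q5

Handle the two conditions separately and then intersect. The first has 5 states tracking whether and how much of `xyyy` has been seen; the second has 4 states tracking partial matches of the forbidden pattern `xyx`. A product state is a pair (one from each), accepting exactly when both do. Equivalent product states are then merged.
An 8-state machine:
        x   y  
>  q0   q1  q0 
   q1   q1  q2 
   q2   q3  q4 
   q3   q3  q3 
   q4   q1  q5 
 * q5   q6  q5 
 * q6   q6  q7 
 * q7   q3  q5 
(> = start, * = accepting)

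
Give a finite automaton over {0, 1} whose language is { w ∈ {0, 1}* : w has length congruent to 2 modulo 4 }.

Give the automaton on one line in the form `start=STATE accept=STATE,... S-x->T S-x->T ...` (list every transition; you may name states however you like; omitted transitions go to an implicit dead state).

start=q0 accept=q2 q0-0->q1 q0-1->q1 q1-0->q2 q1-1->q2 q2-0->q3 q2-1->q3 q3-0->q0 q3-1->q0

Count input length modulo 4: every symbol advances one step around the cycle q0 → q1 → q2 → q3 → q0. Accept at q2.
With 4 states:
        0   1  
>  q0   q1  q1 
   q1   q2  q2 
 * q2   q3  q3 
   q3   q0  q0 
(> = start, * = accepting)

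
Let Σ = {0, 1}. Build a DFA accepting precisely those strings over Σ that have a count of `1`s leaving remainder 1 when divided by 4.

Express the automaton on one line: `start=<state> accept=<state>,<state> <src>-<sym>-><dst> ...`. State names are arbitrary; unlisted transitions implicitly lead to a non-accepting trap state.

The only thing that matters is how many `1`s have appeared, reduced mod 4. Use one state per residue: S0 for 0, …, S3 for 3. Reading `1` moves to the next residue; anything else stays put. S1 is accepting.
4 states suffice.
        0   1  
>  S0   S0  S1 
 * S1   S1  S2 
   S2   S2  S3 
   S3   S3  S0 
(> = start, * = accepting)

start=S0 accept=S1 S0-0->S0 S0-1->S1 S1-0->S1 S1-1->S2 S2-0->S2 S2-1->S3 S3-0->S3 S3-1->S0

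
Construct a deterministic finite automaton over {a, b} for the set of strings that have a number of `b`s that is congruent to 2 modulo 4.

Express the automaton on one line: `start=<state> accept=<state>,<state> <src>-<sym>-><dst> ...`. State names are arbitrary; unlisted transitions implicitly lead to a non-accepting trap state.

The only thing that matters is how many `b`s have appeared, reduced mod 4. Use one state per residue: q0 for 0, …, q3 for 3. Reading `b` moves to the next residue; anything else stays put. q2 is accepting.
4 states suffice.
        a   b  
>  q0   q0  q1 
   q1   q1  q2 
 * q2   q2  q3 
   q3   q3  q0 
(> = start, * = accepting)

start=q0 accept=q2 q0-a->q0 q0-b->q1 q1-a->q1 q1-b->q2 q2-a->q2 q2-b->q3 q3-a->q3 q3-b->q0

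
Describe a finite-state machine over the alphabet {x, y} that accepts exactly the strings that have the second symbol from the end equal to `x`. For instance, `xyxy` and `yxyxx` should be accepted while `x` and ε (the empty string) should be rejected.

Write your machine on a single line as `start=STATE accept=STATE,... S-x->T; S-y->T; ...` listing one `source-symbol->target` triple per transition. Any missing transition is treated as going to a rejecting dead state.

Because acceptance depends on a position counted from the end, the machine has to buffer the most recent 2 symbols. Make each state the string of the last up-to-2 symbols read; on input `x` shift the window left and append `x`. Accept when the buffered window has length 2 and begins with `x`.
With 7 states:
        x   y  
>  s0   s1  s2 
   s1   s3  s4 
   s2   s5  s6 
 * s3   s3  s4 
 * s4   s5  s6 
   s5   s3  s4 
   s6   s5  s6 
(> = start, * = accepting)

start=s0; accept=s3,s4; s0-x->s1; s0-y->s2; s1-x->s3; s1-y->s4; s2-x->s5; s2-y->s6; s3-x->s3; s3-y->s4; s4-x->s5; s4-y->s6; s5-x->s3; s5-y->s4; s6-x->s5; s6-y->s6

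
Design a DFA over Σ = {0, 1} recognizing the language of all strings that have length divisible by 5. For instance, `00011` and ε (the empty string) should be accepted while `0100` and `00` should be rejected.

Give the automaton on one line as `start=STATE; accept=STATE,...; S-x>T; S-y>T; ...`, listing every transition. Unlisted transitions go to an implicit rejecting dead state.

start=S0; accept=S0; S0-0>S1; S0-1>S1; S1-0>S2; S1-1>S2; S2-0>S3; S2-1>S3; S3-0>S4; S3-1>S4; S4-0>S0; S4-1>S0

Only the length mod 5 matters, so use a 5-cycle: from any state, every input symbol moves to the next state, wrapping S4 back to S0. Mark S0 accepting.
A 5-state machine:
        0   1  
>* S0   S1  S1 
   S1   S2  S2 
   S2   S3  S3 
   S3   S4  S4 
   S4   S0  S0 
(> = start, * = accepting)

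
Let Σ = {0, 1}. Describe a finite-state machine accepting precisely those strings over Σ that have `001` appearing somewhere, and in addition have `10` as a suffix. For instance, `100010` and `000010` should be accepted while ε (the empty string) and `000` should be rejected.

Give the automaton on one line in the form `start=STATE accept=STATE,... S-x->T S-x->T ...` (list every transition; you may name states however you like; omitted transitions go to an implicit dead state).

Handle the two conditions separately and then intersect. One (4 states) tracks whether and how much of `001` has been seen; the other (3 states) tracks how much of the suffix `10` has currently been matched. Each combined state is a pair, one component from each; accept when both components accept. After merging equivalent states the machine shrinks.
A 5-state machine:
        0   1  
>  q0   q1  q0 
   q1   q2  q0 
   q2   q2  q3 
   q3   q4  q3 
 * q4   q2  q3 
(> = start, * = accepting)

start=q0 accept=q4 q0-0->q1 q0-1->q0 q1-0->q2 q1-1->q0 q2-0->q2 q2-1->q3 q3-0->q4 q3-1->q3 q4-0->q2 q4-1->q3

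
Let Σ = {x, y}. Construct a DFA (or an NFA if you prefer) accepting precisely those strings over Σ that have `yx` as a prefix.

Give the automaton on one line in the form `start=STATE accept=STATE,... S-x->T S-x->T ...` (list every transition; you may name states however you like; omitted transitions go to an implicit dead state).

start=S0 accept=S2 S0-x->S3 S0-y->S1 S1-x->S2 S1-y->S3 S2-x->S2 S2-y->S2 S3-x->S3 S3-y->S3

Walk along `yx` while the input agrees: from S0 take `y` to S1, and so on. Any deviation drops to the rejecting sink S3. Once S2 is reached the prefix is confirmed and every continuation is accepted.
4 states suffice.
        x   y  
>  S0   S3  S1 
   S1   S2  S3 
 * S2   S2  S2 
   S3   S3  S3 
(> = start, * = accepting)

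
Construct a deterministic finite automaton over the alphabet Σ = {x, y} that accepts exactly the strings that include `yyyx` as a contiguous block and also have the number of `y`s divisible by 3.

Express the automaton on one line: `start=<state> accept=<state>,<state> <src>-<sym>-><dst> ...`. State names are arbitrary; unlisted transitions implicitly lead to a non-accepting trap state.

Handle the two conditions separately and then intersect. One (5 states) tracks whether and how much of `yyyx` has been seen; the other (3 states) tracks the count of `y`s modulo 3. Each combined state is a pair, one component from each; accept when both components accept.
With 15 states:
          x    y  
>  s0     s0   s1 
   s1     s2   s3 
   s2     s2   s4 
   s3     s5   s6 
   s4     s5   s7 
   s5     s5   s8 
   s6     s9  s10 
   s7     s0  s10 
   s8     s0  s11 
 * s9     s9  s12 
   s10   s12  s13 
   s11    s2  s13 
   s12   s12  s14 
   s13   s14   s6 
   s14   s14   s9 
(> = start, * = accepting)

start=s0 accept=s9 s0-x->s0 s0-y->s1 s1-x->s2 s1-y->s3 s2-x->s2 s2-y->s4 s3-x->s5 s3-y->s6 s4-x->s5 s4-y->s7 s5-x->s5 s5-y->s8 s6-x->s9 s6-y->s10 s7-x->s0 s7-y->s10 s8-x->s0 s8-y->s11 s9-x->s9 s9-y->s12 s10-x->s12 s10-y->s13 s11-x->s2 s11-y->s13 s12-x->s12 s12-y->s14 s13-x->s14 s13-y->s6 s14-x->s14 s14-y->s9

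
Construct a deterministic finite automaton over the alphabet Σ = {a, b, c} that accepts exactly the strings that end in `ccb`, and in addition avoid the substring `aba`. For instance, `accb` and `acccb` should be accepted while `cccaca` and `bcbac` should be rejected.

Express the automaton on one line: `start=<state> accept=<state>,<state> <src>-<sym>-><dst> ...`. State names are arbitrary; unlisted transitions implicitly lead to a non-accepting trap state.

Handle the two conditions separately and then intersect. The first has 4 states tracking how much of the suffix `ccb` has currently been matched; the second has 4 states tracking partial matches of the forbidden pattern `aba`. A product state is a pair (one from each), accepting exactly when both do.
        a   b   c  
>  q0   q1  q0  q2 
   q1   q1  q3  q2 
   q2   q1  q0  q4 
   q3   q5  q0  q2 
   q4   q1  q6  q4 
   q5   q5  q5  q7 
 * q6   q1  q0  q2 
   q7   q5  q5  q8 
   q8   q5  q9  q8 
   q9   q5  q5  q7 
(> = start, * = accepting)

start=q0 accept=q6 q0-a->q1 q0-b->q0 q0-c->q2 q1-a->q1 q1-b->q3 q1-c->q2 q2-a->q1 q2-b->q0 q2-c->q4 q3-a->q5 q3-b->q0 q3-c->q2 q4-a->q1 q4-b->q6 q4-c->q4 q5-a->q5 q5-b->q5 q5-c->q7 q6-a->q1 q6-b->q0 q6-c->q2 q7-a->q5 q7-b->q5 q7-c->q8 q8-a->q5 q8-b->q9 q8-c->q8 q9-a->q5 q9-b->q5 q9-c->q7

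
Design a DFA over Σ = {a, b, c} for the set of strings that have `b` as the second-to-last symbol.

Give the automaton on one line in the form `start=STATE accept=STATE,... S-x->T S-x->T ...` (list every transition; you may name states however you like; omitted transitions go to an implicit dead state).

start=q0 accept=q7,q8,q9 q0-a->q1 q0-b->q2 q0-c->q3 q1-a->q4 q1-b->q5 q1-c->q6 q2-a->q7 q2-b->q8 q2-c->q9 q3-a->q10 q3-b->q11 q3-c->q12 q4-a->q4 q4-b->q5 q4-c->q6 q5-a->q7 q5-b->q8 q5-c->q9 q6-a->q10 q6-b->q11 q6-c->q12 q7-a->q4 q7-b->q5 q7-c->q6 q8-a->q7 q8-b->q8 q8-c->q9 q9-a->q10 q9-b->q11 q9-c->q12 q10-a->q4 q10-b->q5 q10-c->q6 q11-a->q7 q11-b->q8 q11-c->q9 q12-a->q10 q12-b->q11 q12-c->q12

Because acceptance depends on a position counted from the end, the machine has to buffer the most recent 2 symbols. Make each state the string of the last up-to-2 symbols read; on input `x` shift the window left and append `x`. Accept when the buffered window has length 2 and begins with `b`.
13 states suffice.
          a    b    c  
>  q0     q1   q2   q3 
   q1     q4   q5   q6 
   q2     q7   q8   q9 
   q3    q10  q11  q12 
   q4     q4   q5   q6 
   q5     q7   q8   q9 
   q6    q10  q11  q12 
 * q7     q4   q5   q6 
 * q8     q7   q8   q9 
 * q9    q10  q11  q12 
   q10    q4   q5   q6 
   q11    q7   q8   q9 
   q12   q10  q11  q12 
(> = start, * = accepting)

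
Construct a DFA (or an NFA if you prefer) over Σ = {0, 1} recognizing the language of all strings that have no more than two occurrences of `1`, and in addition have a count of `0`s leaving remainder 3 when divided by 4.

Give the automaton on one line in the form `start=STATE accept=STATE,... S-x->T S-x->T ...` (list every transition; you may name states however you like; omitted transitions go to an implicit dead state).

start=A accept=G,K,N A-0->B A-1->C B-0->D B-1->E C-0->E C-1->F D-0->G D-1->H E-0->H E-1->I F-0->I F-1->J G-0->A G-1->K H-0->K H-1->L I-0->L I-1->M J-0->M J-1->J K-0->C K-1->N L-0->N L-1->O M-0->O M-1->M N-0->F N-1->P O-0->P O-1->O P-0->J P-1->P

Handle the two conditions separately and then intersect. The first has 4 states tracking the count of `1`s, saturating at 3; the second has 4 states tracking the count of `0`s modulo 4. A product state is a pair (one from each), accepting exactly when both do.
With 16 states:
       0  1 
>  A   B  C 
   B   D  E 
   C   E  F 
   D   G  H 
   E   H  I 
   F   I  J 
 * G   A  K 
   H   K  L 
   I   L  M 
   J   M  J 
 * K   C  N 
   L   N  O 
   M   O  M 
 * N   F  P 
   O   P  O 
   P   J  P 
(> = start, * = accepting)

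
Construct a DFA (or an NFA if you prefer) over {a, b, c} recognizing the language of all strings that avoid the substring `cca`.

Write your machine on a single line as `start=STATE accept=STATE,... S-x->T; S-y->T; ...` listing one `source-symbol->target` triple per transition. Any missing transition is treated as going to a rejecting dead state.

start=q0; accept=q0,q1,q2; q0-a->q0; q0-b->q0; q0-c->q1; q1-a->q0; q1-b->q0; q1-c->q2; q2-a->q3; q2-b->q0; q2-c->q2; q3-a->q3; q3-b->q3; q3-c->q3

This is the complement of 'contains `cca`'. Use the same substring-matching states — q0 through q3 holding how much of `cca` has just been matched — but flip the accepting set: everything except the trap q3 accepts.
With 4 states:
        a   b   c  
>* q0   q0  q0  q1 
 * q1   q0  q0  q2 
 * q2   q3  q0  q2 
   q3   q3  q3  q3 
(> = start, * = accepting)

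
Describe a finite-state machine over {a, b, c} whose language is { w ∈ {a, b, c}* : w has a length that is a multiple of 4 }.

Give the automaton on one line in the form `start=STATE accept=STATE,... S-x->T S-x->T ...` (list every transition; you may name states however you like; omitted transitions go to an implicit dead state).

start=q0 accept=q0 q0-a->q1 q0-b->q1 q0-c->q1 q1-a->q2 q1-b->q2 q1-c->q2 q2-a->q3 q2-b->q3 q2-c->q3 q3-a->q0 q3-b->q0 q3-c->q0

Count input length modulo 4: every symbol advances one step around the cycle q0 → q1 → q2 → q3 → q0. Accept at q0.
With 4 states:
        a   b   c  
>* q0   q1  q1  q1 
   q1   q2  q2  q2 
   q2   q3  q3  q3 
   q3   q0  q0  q0 
(> = start, * = accepting)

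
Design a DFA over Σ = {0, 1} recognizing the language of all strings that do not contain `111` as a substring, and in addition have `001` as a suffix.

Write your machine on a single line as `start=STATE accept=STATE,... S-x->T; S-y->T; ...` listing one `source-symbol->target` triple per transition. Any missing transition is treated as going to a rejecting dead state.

start=q0; accept=q5; q0-0->q1; q0-1->q2; q1-0->q3; q1-1->q2; q2-0->q1; q2-1->q4; q3-0->q3; q3-1->q5; q4-0->q1; q4-1->q6; q5-0->q1; q5-1->q4; q6-0->q6; q6-1->q6

Handle the two conditions separately and then intersect. One (4 states) tracks partial matches of the forbidden pattern `111`; the other (4 states) tracks how much of the suffix `001` has currently been matched. Each combined state is a pair, one component from each; accept when both components accept. After merging equivalent states the machine shrinks.
A 7-state machine:
        0   1  
>  q0   q1  q2 
   q1   q3  q2 
   q2   q1  q4 
   q3   q3  q5 
   q4   q1  q6 
 * q5   q1  q4 
   q6   q6  q6 
(> = start, * = accepting)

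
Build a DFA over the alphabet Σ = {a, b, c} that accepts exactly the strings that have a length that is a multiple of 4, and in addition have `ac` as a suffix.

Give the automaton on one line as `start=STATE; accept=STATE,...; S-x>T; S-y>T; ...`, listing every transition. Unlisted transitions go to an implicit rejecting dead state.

start=q0; accept=q5; q0-a>q1; q0-b>q1; q0-c>q1; q1-a>q2; q1-b>q2; q1-c>q2; q2-a>q3; q2-b>q4; q2-c>q4; q3-a>q0; q3-b>q0; q3-c>q5; q4-a>q0; q4-b>q0; q4-c>q0; q5-a>q1; q5-b>q1; q5-c>q1

Handle the two conditions separately and then intersect. One (4 states) tracks the input length modulo 4; the other (3 states) tracks how much of the suffix `ac` has currently been matched. Each combined state is a pair, one component from each; accept when both components accept. After merging equivalent states the machine shrinks.
6 states suffice.
        a   b   c  
>  q0   q1  q1  q1 
   q1   q2  q2  q2 
   q2   q3  q4  q4 
   q3   q0  q0  q5 
   q4   q0  q0  q0 
 * q5   q1  q1  q1 
(> = start, * = accepting)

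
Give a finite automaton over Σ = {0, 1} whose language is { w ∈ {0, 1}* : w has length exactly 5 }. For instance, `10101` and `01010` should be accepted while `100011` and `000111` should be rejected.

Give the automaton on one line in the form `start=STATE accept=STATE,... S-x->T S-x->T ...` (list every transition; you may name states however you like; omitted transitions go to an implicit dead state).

We only need to distinguish lengths 0, 1, …, 5, and '>5'. Chain S0 → S1 → S2 → S3 → S4 → S5 → S6 on every symbol, with S6 looping. Accepting states: {S5}.
        0   1  
>  S0   S1  S1 
   S1   S2  S2 
   S2   S3  S3 
   S3   S4  S4 
   S4   S5  S5 
 * S5   S6  S6 
   S6   S6  S6 
(> = start, * = accepting)

start=S0 accept=S5 S0-0->S1 S0-1->S1 S1-0->S2 S1-1->S2 S2-0->S3 S2-1->S3 S3-0->S4 S3-1->S4 S4-0->S5 S4-1->S5 S5-0->S6 S5-1->S6 S6-0->S6 S6-1->S6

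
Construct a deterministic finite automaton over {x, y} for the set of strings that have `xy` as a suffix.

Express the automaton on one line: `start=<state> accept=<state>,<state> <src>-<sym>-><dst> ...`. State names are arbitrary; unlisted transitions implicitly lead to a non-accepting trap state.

Let each state record the length of the longest suffix of the input read so far that is also a prefix of `xy`. s1 means the last symbol is `x`; s2 means the last 2 symbols are `xy`. Accept only at s2, where the string currently ends in `xy`.
A 3-state machine:
        x   y  
>  s0   s1  s0 
   s1   s1  s2 
 * s2   s1  s0 
(> = start, * = accepting)

start=s0 accept=s2 s0-x->s1 s0-y->s0 s1-x->s1 s1-y->s2 s2-x->s1 s2-y->s0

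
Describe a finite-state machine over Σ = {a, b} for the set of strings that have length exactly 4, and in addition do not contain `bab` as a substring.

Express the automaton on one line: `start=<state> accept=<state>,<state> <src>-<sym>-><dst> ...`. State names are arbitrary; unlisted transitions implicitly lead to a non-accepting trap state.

start=s0 accept=s10,s11,s12 s0-a->s1 s0-b->s2 s1-a->s3 s1-b->s4 s2-a->s5 s2-b->s4 s3-a->s6 s3-b->s7 s4-a->s8 s4-b->s7 s5-a->s6 s5-b->s9 s6-a->s10 s6-b->s11 s7-a->s12 s7-b->s11 s8-a->s10 s8-b->s13 s9-a->s13 s9-b->s13 s10-a->s14 s10-b->s15 s11-a->s16 s11-b->s15 s12-a->s14 s12-b->s17 s13-a->s17 s13-b->s17 s14-a->s14 s14-b->s15 s15-a->s16 s15-b->s15 s16-a->s14 s16-b->s17 s17-a->s17 s17-b->s17

Handle the two conditions separately and then intersect. The first has 6 states tracking the input length, saturating at 5; the second has 4 states tracking partial matches of the forbidden pattern `bab`. A product state is a pair (one from each), accepting exactly when both do.
18 states suffice.
          a    b  
>  s0     s1   s2 
   s1     s3   s4 
   s2     s5   s4 
   s3     s6   s7 
   s4     s8   s7 
   s5     s6   s9 
   s6    s10  s11 
   s7    s12  s11 
   s8    s10  s13 
   s9    s13  s13 
 * s10   s14  s15 
 * s11   s16  s15 
 * s12   s14  s17 
   s13   s17  s17 
   s14   s14  s15 
   s15   s16  s15 
   s16   s14  s17 
   s17   s17  s17 
(> = start, * = accepting)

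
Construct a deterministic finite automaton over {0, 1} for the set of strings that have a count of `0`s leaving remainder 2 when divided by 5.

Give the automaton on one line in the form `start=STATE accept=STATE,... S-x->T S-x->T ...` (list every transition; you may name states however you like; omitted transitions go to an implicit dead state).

Keep the running count of `0`s modulo 5: each `0` advances along the cycle s0 → s1 → s2 → s3 → s4 → s0 while other symbols loop. Accept at s2.
5 states suffice.
        0   1  
>  s0   s1  s0 
   s1   s2  s1 
 * s2   s3  s2 
   s3   s4  s3 
   s4   s0  s4 
(> = start, * = accepting)

start=s0 accept=s2 s0-0->s1 s0-1->s0 s1-0->s2 s1-1->s1 s2-0->s3 s2-1->s2 s3-0->s4 s3-1->s3 s4-0->s0 s4-1->s4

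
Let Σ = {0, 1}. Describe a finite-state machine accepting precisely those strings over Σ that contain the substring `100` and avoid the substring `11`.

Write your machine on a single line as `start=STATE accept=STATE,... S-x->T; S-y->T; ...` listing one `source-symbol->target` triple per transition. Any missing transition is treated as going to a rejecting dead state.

start=s0; accept=s4,s5; s0-0->s0; s0-1->s1; s1-0->s2; s1-1->s3; s2-0->s4; s2-1->s1; s3-0->s3; s3-1->s3; s4-0->s4; s4-1->s5; s5-0->s4; s5-1->s3

Run two small machines in parallel and take their product. The first has 4 states tracking whether and how much of `100` has been seen; the second has 3 states tracking partial matches of the forbidden pattern `11`. A product state is a pair (one from each), accepting exactly when both do. Equivalent product states are then merged.
With 6 states:
        0   1  
>  s0   s0  s1 
   s1   s2  s3 
   s2   s4  s1 
   s3   s3  s3 
 * s4   s4  s5 
 * s5   s4  s3 
(> = start, * = accepting)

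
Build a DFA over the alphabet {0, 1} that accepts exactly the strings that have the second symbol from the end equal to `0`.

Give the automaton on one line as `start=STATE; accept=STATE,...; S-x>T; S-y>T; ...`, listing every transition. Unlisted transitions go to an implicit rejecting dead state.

Because acceptance depends on a position counted from the end, the machine has to buffer the most recent 2 symbols. Make each state the string of the last up-to-2 symbols read; on input `x` shift the window left and append `x`. Accept when the buffered window has length 2 and begins with `0`.
With 7 states:
        0   1  
>  s0   s1  s2 
   s1   s3  s4 
   s2   s5  s6 
 * s3   s3  s4 
 * s4   s5  s6 
   s5   s3  s4 
   s6   s5  s6 
(> = start, * = accepting)

start=s0; accept=s3,s4; s0-0>s1; s0-1>s2; s1-0>s3; s1-1>s4; s2-0>s5; s2-1>s6; s3-0>s3; s3-1>s4; s4-0>s5; s4-1>s6; s5-0>s3; s5-1>s4; s6-0>s5; s6-1>s6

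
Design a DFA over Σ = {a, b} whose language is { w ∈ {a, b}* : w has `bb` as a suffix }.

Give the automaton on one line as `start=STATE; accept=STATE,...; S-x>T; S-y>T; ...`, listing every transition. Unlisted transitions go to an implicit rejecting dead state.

start=s0; accept=s2; s0-a>s0; s0-b>s1; s1-a>s0; s1-b>s2; s2-a>s0; s2-b>s2

Remember how much of `bb` the current input suffix matches. State s0 means no match yet; s1 means the last symbol is `b`; s2 means the last 2 symbols are `bb`. Only s2 accepts. On a mismatch, fall back to the longest proper suffix that is still a prefix of `bb`.
A 3-state machine:
        a   b  
>  s0   s0  s1 
   s1   s0  s2 
 * s2   s0  s2 
(> = start, * = accepting)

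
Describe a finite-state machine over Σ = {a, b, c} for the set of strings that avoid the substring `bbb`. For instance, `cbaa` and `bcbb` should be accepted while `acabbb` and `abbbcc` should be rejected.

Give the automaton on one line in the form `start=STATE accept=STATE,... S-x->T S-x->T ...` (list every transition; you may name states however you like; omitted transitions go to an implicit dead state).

This is the complement of 'contains `bbb`'. Use the same substring-matching states — q0 through q3 holding how much of `bbb` has just been matched — but flip the accepting set: everything except the trap q3 accepts.
A 4-state machine:
        a   b   c  
>* q0   q0  q1  q0 
 * q1   q0  q2  q0 
 * q2   q0  q3  q0 
   q3   q3  q3  q3 
(> = start, * = accepting)

start=q0 accept=q0,q1,q2 q0-a->q0 q0-b->q1 q0-c->q0 q1-a->q0 q1-b->q2 q1-c->q0 q2-a->q0 q2-b->q3 q2-c->q0 q3-a->q3 q3-b->q3 q3-c->q3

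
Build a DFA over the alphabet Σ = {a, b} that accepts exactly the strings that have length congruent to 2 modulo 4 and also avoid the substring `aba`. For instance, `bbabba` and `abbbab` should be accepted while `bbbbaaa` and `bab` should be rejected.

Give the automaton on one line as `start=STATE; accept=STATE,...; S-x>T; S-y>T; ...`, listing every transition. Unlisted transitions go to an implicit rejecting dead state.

start=s0; accept=s3,s4,s5; s0-a>s1; s0-b>s2; s1-a>s3; s1-b>s4; s2-a>s3; s2-b>s5; s3-a>s6; s3-b>s7; s4-a>s8; s4-b>s9; s5-a>s6; s5-b>s9; s6-a>s10; s6-b>s11; s7-a>s8; s7-b>s0; s8-a>s8; s8-b>s8; s9-a>s10; s9-b>s0; s10-a>s1; s10-b>s12; s11-a>s8; s11-b>s2; s12-a>s8; s12-b>s5

Run two small machines in parallel and take their product. One (4 states) tracks the input length modulo 4; the other (4 states) tracks partial matches of the forbidden pattern `aba`. Each combined state is a pair, one component from each; accept when both components accept. After merging equivalent states the machine shrinks.
With 13 states:
          a    b  
>  s0     s1   s2 
   s1     s3   s4 
   s2     s3   s5 
 * s3     s6   s7 
 * s4     s8   s9 
 * s5     s6   s9 
   s6    s10  s11 
   s7     s8   s0 
   s8     s8   s8 
   s9    s10   s0 
   s10    s1  s12 
   s11    s8   s2 
   s12    s8   s5 
(> = start, * = accepting)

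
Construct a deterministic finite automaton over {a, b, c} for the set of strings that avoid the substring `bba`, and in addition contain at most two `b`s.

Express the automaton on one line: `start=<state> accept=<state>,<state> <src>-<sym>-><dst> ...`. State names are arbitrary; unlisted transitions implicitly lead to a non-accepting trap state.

Build one automaton per condition and run them in lockstep. The first has 4 states tracking partial matches of the forbidden pattern `bba`; the second has 4 states tracking the count of `b`s, saturating at 3. A product state is a pair (one from each), accepting exactly when both do. Minimizing collapses redundant product states.
A 6-state machine:
        a   b   c  
>* S0   S0  S1  S0 
 * S1   S2  S3  S2 
 * S2   S2  S4  S2 
 * S3   S5  S5  S4 
 * S4   S4  S5  S4 
   S5   S5  S5  S5 
(> = start, * = accepting)

start=S0 accept=S0,S1,S2,S3,S4 S0-a->S0 S0-b->S1 S0-c->S0 S1-a->S2 S1-b->S3 S1-c->S2 S2-a->S2 S2-b->S4 S2-c->S2 S3-a->S5 S3-b->S5 S3-c->S4 S4-a->S4 S4-b->S5 S4-c->S4 S5-a->S5 S5-b->S5 S5-c->S5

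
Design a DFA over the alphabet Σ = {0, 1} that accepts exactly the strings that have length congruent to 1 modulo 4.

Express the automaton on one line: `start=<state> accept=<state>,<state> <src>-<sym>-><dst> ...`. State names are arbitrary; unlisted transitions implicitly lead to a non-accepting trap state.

start=S0 accept=S1 S0-0->S1 S0-1->S1 S1-0->S2 S1-1->S2 S2-0->S3 S2-1->S3 S3-0->S0 S3-1->S0

Only the length mod 4 matters, so use a 4-cycle: from any state, every input symbol moves to the next state, wrapping S3 back to S0. Mark S1 accepting.
        0   1  
>  S0   S1  S1 
 * S1   S2  S2 
   S2   S3  S3 
   S3   S0  S0 
(> = start, * = accepting)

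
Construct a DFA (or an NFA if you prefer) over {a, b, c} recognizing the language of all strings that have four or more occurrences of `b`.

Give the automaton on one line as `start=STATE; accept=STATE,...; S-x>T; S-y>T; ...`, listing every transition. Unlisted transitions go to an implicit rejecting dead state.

Count `b`s, saturating at 5: states s0 through s4 mean 0 through 4 `b`s seen; s5 means more than 4. Each `b` increments (capped at s5); other symbols loop. Accept from {s4, s5}.
A 6-state machine:
        a   b   c  
>  s0   s0  s1  s0 
   s1   s1  s2  s1 
   s2   s2  s3  s2 
   s3   s3  s4  s3 
 * s4   s4  s5  s4 
 * s5   s5  s5  s5 
(> = start, * = accepting)

start=s0; accept=s4,s5; s0-a>s0; s0-b>s1; s0-c>s0; s1-a>s1; s1-b>s2; s1-c>s1; s2-a>s2; s2-b>s3; s2-c>s2; s3-a>s3; s3-b>s4; s3-c>s3; s4-a>s4; s4-b>s5; s4-c>s4; s5-a>s5; s5-b>s5; s5-c>s5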